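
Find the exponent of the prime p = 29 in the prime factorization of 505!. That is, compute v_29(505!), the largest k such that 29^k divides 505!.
v_29(505!) = 17

Legendre's formula: v_p(n!) = Σ_{k ≥ 1} ⌊n / p^k⌋. For p = 29, n = 505, the terms are:
  ⌊505/29^1⌋ = ⌊505/29⌋ = 17
(the next term ⌊505/29^2⌋ = 0, terminating the sum). Summing: v_29(505!) = 17 = 17.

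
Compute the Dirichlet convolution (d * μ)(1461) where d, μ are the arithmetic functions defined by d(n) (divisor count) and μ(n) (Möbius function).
(d * μ)(1461) = 1

Divisors of 1461: [1, 3, 487, 1461]. For each d | 1461:
  d = 1: d(1) · μ(1461/1) = 1 · 1 = 1
  d = 3: d(3) · μ(1461/3) = 2 · -1 = -2
  d = 487: d(487) · μ(1461/487) = 2 · -1 = -2
  d = 1461: d(1461) · μ(1461/1461) = 4 · 1 = 4
Summing: (d * μ)(1461) = 1 + -2 + -2 + 4 = 1.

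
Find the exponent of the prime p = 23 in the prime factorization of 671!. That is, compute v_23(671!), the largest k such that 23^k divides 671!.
v_23(671!) = 30

Legendre's formula: v_p(n!) = Σ_{k ≥ 1} ⌊n / p^k⌋. For p = 23, n = 671, the terms are:
  ⌊671/23^1⌋ = ⌊671/23⌋ = 29
  ⌊671/23^2⌋ = ⌊671/529⌋ = 1
(the next term ⌊671/23^3⌋ = 0, terminating the sum). Summing: v_23(671!) = 29 + 1 = 30.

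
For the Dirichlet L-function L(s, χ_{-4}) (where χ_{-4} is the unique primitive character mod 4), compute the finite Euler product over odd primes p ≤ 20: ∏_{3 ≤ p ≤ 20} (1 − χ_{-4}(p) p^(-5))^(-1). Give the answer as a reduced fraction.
∏ = 8959395755957897476417566375/8993950909687588250159808512

The odd primes p ≤ 20 are [3, 5, 7, 11, 13, 17, 19]. For each, χ(p) = 1 if p ≡ 1 mod 4, χ(p) = −1 if p ≡ 3 mod 4. Taking (1 − χ(p)/p^5)^(-1) = p^5/(p^5 − χ(p)): (1 − (-1)/3^5)^(-1) · (1 − (1)/5^5)^(-1) · (1 − (-1)/7^5)^(-1) · (1 − (-1)/11^5)^(-1) · (1 − (1)/13^5)^(-1) · (1 − (1)/17^5)^(-1) · (1 − (-1)/19^5)^(-1) = 8959395755957897476417566375/8993950909687588250159808512.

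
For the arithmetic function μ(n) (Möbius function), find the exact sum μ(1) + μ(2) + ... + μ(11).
Σ_{n ≤ 11} μ(n) = -2

Compute μ(n) for each 1 ≤ n ≤ 11: μ(1) = 1, μ(2) = -1, μ(3) = -1, μ(4) = 0, μ(5) = -1, μ(6) = 1, μ(7) = -1, μ(8) = 0, μ(9) = 0, μ(10) = 1, μ(11) = -1. Summing all 11 values: -2. (Mertens function M(x) = Σ_{n ≤ x} μ(n); on average M(x) should be small (PNT ⟺ M(x) = o(x)).)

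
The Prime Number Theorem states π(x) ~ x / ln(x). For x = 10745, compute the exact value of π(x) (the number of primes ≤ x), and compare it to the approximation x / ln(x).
π(10745) = 1310;  x/ln(x) ≈ 1157.59;  relative error ≈ 11.63%.

Directly count primes up to 10745: π(10745) = 1310. The PNT approximation gives 10745/ln(10745) ≈ 10745/9.28220 ≈ 1157.59. Relative error (π(x) − x/ln(x)) / π(x) ≈ 11.63%; the approximation is known to undercount slightly (Li(x) is a better estimate).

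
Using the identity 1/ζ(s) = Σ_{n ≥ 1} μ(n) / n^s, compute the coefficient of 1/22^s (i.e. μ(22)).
μ(22) = 1

Factor n = 22 = 2 · 11. μ(n) = 0 if any exponent ≥ 2 (not squarefree); otherwise μ(n) = (−1)^{ω(n)} where ω(n) is the number of distinct prime factors. Applying: μ(22) = 1.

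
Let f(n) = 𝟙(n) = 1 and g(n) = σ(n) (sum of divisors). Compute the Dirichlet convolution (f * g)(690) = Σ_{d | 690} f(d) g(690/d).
(𝟙 * σ)(690) = 3500

Divisors of 690: [1, 2, 3, 5, 6, 10, 15, 23, 30, 46, 69, 115, 138, 230, 345, 690]. For each d | 690:
  d = 1: 𝟙(1) · σ(690/1) = 1 · 1728 = 1728
  d = 2: 𝟙(2) · σ(690/2) = 1 · 576 = 576
  d = 3: 𝟙(3) · σ(690/3) = 1 · 432 = 432
  d = 5: 𝟙(5) · σ(690/5) = 1 · 288 = 288
  d = 6: 𝟙(6) · σ(690/6) = 1 · 144 = 144
  d = 10: 𝟙(10) · σ(690/10) = 1 · 96 = 96
  d = 15: 𝟙(15) · σ(690/15) = 1 · 72 = 72
  d = 23: 𝟙(23) · σ(690/23) = 1 · 72 = 72
  d = 30: 𝟙(30) · σ(690/30) = 1 · 24 = 24
  d = 46: 𝟙(46) · σ(690/46) = 1 · 24 = 24
  d = 69: 𝟙(69) · σ(690/69) = 1 · 18 = 18
  d = 115: 𝟙(115) · σ(690/115) = 1 · 12 = 12
  d = 138: 𝟙(138) · σ(690/138) = 1 · 6 = 6
  d = 230: 𝟙(230) · σ(690/230) = 1 · 4 = 4
  d = 345: 𝟙(345) · σ(690/345) = 1 · 3 = 3
  d = 690: 𝟙(690) · σ(690/690) = 1 · 1 = 1
Summing: (𝟙 * σ)(690) = 1728 + 576 + 432 + 288 + 144 + 96 + 72 + 72 + 24 + 24 + 18 + 12 + 6 + 4 + 3 + 1 = 3500.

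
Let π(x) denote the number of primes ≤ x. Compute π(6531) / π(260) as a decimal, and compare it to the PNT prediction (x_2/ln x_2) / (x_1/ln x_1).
π(6531)/π(260) = 844/55 ≈ 15.3455;  PNT prediction ≈ 15.9011.

π(260) = 55 and π(6531) = 844, so π(6531)/π(260) ≈ 15.3455. The PNT-predicted ratio is (6531/ln(6531)) / (260/ln(260)) ≈ 15.9011. The two agree to within a few percent, as expected.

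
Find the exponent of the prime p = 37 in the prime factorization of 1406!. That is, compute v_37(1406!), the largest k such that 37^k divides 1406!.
v_37(1406!) = 39

Legendre's formula: v_p(n!) = Σ_{k ≥ 1} ⌊n / p^k⌋. For p = 37, n = 1406, the terms are:
  ⌊1406/37^1⌋ = ⌊1406/37⌋ = 38
  ⌊1406/37^2⌋ = ⌊1406/1369⌋ = 1
(the next term ⌊1406/37^3⌋ = 0, terminating the sum). Summing: v_37(1406!) = 38 + 1 = 39.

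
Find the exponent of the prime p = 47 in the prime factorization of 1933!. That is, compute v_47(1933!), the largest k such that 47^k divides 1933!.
v_47(1933!) = 41

Legendre's formula: v_p(n!) = Σ_{k ≥ 1} ⌊n / p^k⌋. For p = 47, n = 1933, the terms are:
  ⌊1933/47^1⌋ = ⌊1933/47⌋ = 41
(the next term ⌊1933/47^2⌋ = 0, terminating the sum). Summing: v_47(1933!) = 41 = 41.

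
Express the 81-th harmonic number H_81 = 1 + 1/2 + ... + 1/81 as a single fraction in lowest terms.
H_81 = 44031838385838021258243173365847173/8845597978580177157715301537899200

Direct summation: H_81 = 1 + 1/2 + ... + 1/81. The least common denominator is lcm(1, ..., 81) = 97301577764381948734868316916891200; over this denominator the numerator is 97301577764381948734868316916891200 + 48650788882190974367434158458445600 + 32433859254793982911622772305630400 + 24325394441095487183717079229222800 + 19460315552876389746973663383378240 + 16216929627396991455811386152815200 + 13900225394911706962124045273841600 + 12162697220547743591858539614611400 + 10811286418264660970540924101876800 + 9730157776438194873486831691689120 + 8845597978580177157715301537899200 + 8108464813698495727905693076407600 + 7484736751106303748836024378222400 + 6950112697455853481062022636920800 + 6486771850958796582324554461126080 + 6081348610273871795929269807305700 + 5723622221434232278521665700993600 + 5405643209132330485270462050938400 + 5121135671809576249203595627204800 + 4865078888219097436743415845844560 + 4633408464970568987374681757947200 + 4422798989290088578857650768949600 + 4230503381060084727602970300734400 + 4054232406849247863952846538203800 + 3892063110575277949394732676675648 + 3742368375553151874418012189111200 + 3603762139421553656846974700625600 + 3475056348727926740531011318460400 + 3355226819461446508098907479892800 + 3243385925479398291162277230563040 + 3138760573044578991447365061835200 + 3040674305136935897964634903652850 + 2948532659526725719238433845966400 + 2861811110717116139260832850496800 + 2780045078982341392424809054768320 + 2702821604566165242635231025469200 + 2629772372010322938780224781537600 + 2560567835904788124601797813602400 + 2494912250368767916278674792740800 + 2432539444109548718371707922922280 + 2373209213765413383777276022363200 + 2316704232485284493687340878973600 + 2262827389869347644996937602718400 + 2211399494645044289428825384474800 + 2162257283652932194108184820375360 + 2115251690530042363801485150367200 + 2070246335412381887975921636529600 + 2027116203424623931976423269101900 + 1985746484987386708874863610548800 + 1946031555287638974697366338337824 + 1907874073811410759507221900331200 + 1871184187776575937209006094555600 + 1835878825743055636506949375790400 + 1801881069710776828423487350312800 + 1769119595716035431543060307579840 + 1737528174363963370265505659230200 + 1707045223936525416401198542401600 + 1677613409730723254049453739946400 + 1649179284142066927709632490116800 + 1621692962739699145581138615281520 + 1595107832202982766145382244539200 + 1569380286522289495723682530917600 + 1544469488323522995791560585982400 + 1520337152568467948982317451826425 + 1496947350221260749767204875644480 + 1474266329763362859619216922983200 + 1452262354692267891565198759953600 + 1430905555358558069630416425248400 + 1410167793686694909200990100244800 + 1390022539491170696212404527384160 + 1370444757244816179364342491787200 + 1351410802283082621317615512734600 + 1332898325539478749792716670094400 + 1314886186005161469390112390768800 + 1297354370191759316464910892225216 + 1280283917952394062300898906801200 + 1263656854082882451102185933985600 + 1247456125184383958139337396370400 + 1231665541321290490314788821732800 + 1216269722054774359185853961461140 + 1201254046473851218948991566875200 = 484350222244218233840674907024318903, so H_81 = 484350222244218233840674907024318903/97301577764381948734868316916891200; reducing by gcd(484350222244218233840674907024318903, 97301577764381948734868316916891200) = 11 gives 44031838385838021258243173365847173/8845597978580177157715301537899200 ≈ 4.97782. (The PNT-adjacent estimate ln(81) + γ ≈ 4.97166 matches within O(1/n).)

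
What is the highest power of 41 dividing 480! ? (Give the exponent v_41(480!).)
v_41(480!) = 11

Legendre's formula: v_p(n!) = Σ_{k ≥ 1} ⌊n / p^k⌋. For p = 41, n = 480, the terms are:
  ⌊480/41^1⌋ = ⌊480/41⌋ = 11
(the next term ⌊480/41^2⌋ = 0, terminating the sum). Summing: v_41(480!) = 11 = 11.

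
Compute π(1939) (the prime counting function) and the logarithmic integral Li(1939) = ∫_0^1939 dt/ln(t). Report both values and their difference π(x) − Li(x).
π(1939) = 295;  Li(1939) ≈ 306.77;  π(x) − Li(x) ≈ -11.77.

Direct count of primes ≤ 1939 gives π(1939) = 295. Numerical evaluation of the logarithmic integral gives Li(1939) ≈ 306.77. The difference π(x) − Li(x) ≈ -11.77 is typically negative for small/moderate x (Li(x) overestimates), though Littlewood's theorem shows this sign changes infinitely often.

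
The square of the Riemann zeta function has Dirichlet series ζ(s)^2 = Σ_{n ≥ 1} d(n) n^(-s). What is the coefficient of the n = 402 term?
d(402) = 8

ζ(s)^2 = (Σ 1/m^s)(Σ 1/k^s). The coefficient of 1/n^s in the product is the number of ordered pairs (m, k) with mk = n, which equals d(n). For n = 402, divisors are [1, 2, 3, 6, 67, 134, 201, 402], so d(402) = 8.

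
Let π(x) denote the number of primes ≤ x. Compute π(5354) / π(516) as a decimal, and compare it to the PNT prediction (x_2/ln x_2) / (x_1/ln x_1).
π(5354)/π(516) = 708/97 ≈ 7.2990;  PNT prediction ≈ 7.5486.

π(516) = 97 and π(5354) = 708, so π(5354)/π(516) ≈ 7.2990. The PNT-predicted ratio is (5354/ln(5354)) / (516/ln(516)) ≈ 7.5486. The two agree to within a few percent, as expected.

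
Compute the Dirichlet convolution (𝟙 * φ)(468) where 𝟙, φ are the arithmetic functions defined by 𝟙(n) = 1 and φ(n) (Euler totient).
(𝟙 * φ)(468) = 468

Divisors of 468: [1, 2, 3, 4, 6, 9, 12, 13, 18, 26, 36, 39, 52, 78, 117, 156, 234, 468]. For each d | 468:
  d = 1: 𝟙(1) · φ(468/1) = 1 · 144 = 144
  d = 2: 𝟙(2) · φ(468/2) = 1 · 72 = 72
  d = 3: 𝟙(3) · φ(468/3) = 1 · 48 = 48
  d = 4: 𝟙(4) · φ(468/4) = 1 · 72 = 72
  d = 6: 𝟙(6) · φ(468/6) = 1 · 24 = 24
  d = 9: 𝟙(9) · φ(468/9) = 1 · 24 = 24
  d = 12: 𝟙(12) · φ(468/12) = 1 · 24 = 24
  d = 13: 𝟙(13) · φ(468/13) = 1 · 12 = 12
  d = 18: 𝟙(18) · φ(468/18) = 1 · 12 = 12
  d = 26: 𝟙(26) · φ(468/26) = 1 · 6 = 6
  d = 36: 𝟙(36) · φ(468/36) = 1 · 12 = 12
  d = 39: 𝟙(39) · φ(468/39) = 1 · 4 = 4
  d = 52: 𝟙(52) · φ(468/52) = 1 · 6 = 6
  d = 78: 𝟙(78) · φ(468/78) = 1 · 2 = 2
  d = 117: 𝟙(117) · φ(468/117) = 1 · 2 = 2
  d = 156: 𝟙(156) · φ(468/156) = 1 · 2 = 2
  d = 234: 𝟙(234) · φ(468/234) = 1 · 1 = 1
  d = 468: 𝟙(468) · φ(468/468) = 1 · 1 = 1
Summing: (𝟙 * φ)(468) = 144 + 72 + 48 + 72 + 24 + 24 + 24 + 12 + 12 + 6 + 12 + 4 + 6 + 2 + 2 + 2 + 1 + 1 = 468.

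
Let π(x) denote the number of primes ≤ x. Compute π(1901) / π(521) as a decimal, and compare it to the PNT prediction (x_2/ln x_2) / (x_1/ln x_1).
π(1901)/π(521) = 291/98 ≈ 2.9694;  PNT prediction ≈ 3.0232.

π(521) = 98 and π(1901) = 291, so π(1901)/π(521) ≈ 2.9694. The PNT-predicted ratio is (1901/ln(1901)) / (521/ln(521)) ≈ 3.0232. The two agree to within a few percent, as expected.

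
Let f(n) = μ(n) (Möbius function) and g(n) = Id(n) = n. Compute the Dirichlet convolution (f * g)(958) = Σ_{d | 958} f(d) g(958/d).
(μ * Id)(958) = 478

Divisors of 958: [1, 2, 479, 958]. For each d | 958:
  d = 1: μ(1) · Id(958/1) = 1 · 958 = 958
  d = 2: μ(2) · Id(958/2) = -1 · 479 = -479
  d = 479: μ(479) · Id(958/479) = -1 · 2 = -2
  d = 958: μ(958) · Id(958/958) = 1 · 1 = 1
Summing: (μ * Id)(958) = 958 + -479 + -2 + 1 = 478.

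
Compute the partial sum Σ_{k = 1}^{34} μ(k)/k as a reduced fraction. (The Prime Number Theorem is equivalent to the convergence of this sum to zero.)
Σ μ(k)/k = -302679716/100280245065

Values of μ(k) for 1 ≤ k ≤ 34: μ(1) = 1, μ(2) = -1, μ(3) = -1, μ(5) = -1, μ(6) = 1, μ(7) = -1, μ(10) = 1, μ(11) = -1, μ(13) = -1, μ(14) = 1, μ(15) = 1, μ(17) = -1, μ(19) = -1, μ(21) = 1, μ(22) = 1, μ(23) = -1, μ(26) = 1, μ(29) = -1, μ(30) = -1, μ(31) = -1, μ(33) = 1, μ(34) = 1, with μ = 0 on non-squarefree integers. Summing μ(k)/k for k where μ(k) ≠ 0 gives -302679716/100280245065 ≈ -0.0030. (PNT ⟺ this sum → 0 as n → ∞.)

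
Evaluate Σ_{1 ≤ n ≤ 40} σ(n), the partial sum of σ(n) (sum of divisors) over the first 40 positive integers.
Σ_{n ≤ 40} σ(n) = 1342

Compute σ(n) for each 1 ≤ n ≤ 40: σ(1) = 1, σ(2) = 3, σ(3) = 4, σ(4) = 7, σ(5) = 6, σ(6) = 12, σ(7) = 8, σ(8) = 15, σ(9) = 13, σ(10) = 18, σ(11) = 12, σ(12) = 28, σ(13) = 14, σ(14) = 24, σ(15) = 24, σ(16) = 31, σ(17) = 18, σ(18) = 39, σ(19) = 20, σ(20) = 42, σ(21) = 32, σ(22) = 36, σ(23) = 24, σ(24) = 60, σ(25) = 31, σ(26) = 42, σ(27) = 40, σ(28) = 56, σ(29) = 30, σ(30) = 72, σ(31) = 32, σ(32) = 63, σ(33) = 48, σ(34) = 54, σ(35) = 48, σ(36) = 91, σ(37) = 38, σ(38) = 60, σ(39) = 56, σ(40) = 90. Summing all 40 values: 1342. (Average order: Σ_{n ≤ x} σ(n) ~ (π²/12) x². For x = 40, (π²/12)·40² ≈ 1315.95.)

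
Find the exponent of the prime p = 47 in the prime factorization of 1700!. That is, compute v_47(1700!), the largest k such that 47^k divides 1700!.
v_47(1700!) = 36

Legendre's formula: v_p(n!) = Σ_{k ≥ 1} ⌊n / p^k⌋. For p = 47, n = 1700, the terms are:
  ⌊1700/47^1⌋ = ⌊1700/47⌋ = 36
(the next term ⌊1700/47^2⌋ = 0, terminating the sum). Summing: v_47(1700!) = 36 = 36.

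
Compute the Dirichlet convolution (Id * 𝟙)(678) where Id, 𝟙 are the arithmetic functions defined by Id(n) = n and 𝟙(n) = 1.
(Id * 𝟙)(678) = 1368

Divisors of 678: [1, 2, 3, 6, 113, 226, 339, 678]. For each d | 678:
  d = 1: Id(1) · 𝟙(678/1) = 1 · 1 = 1
  d = 2: Id(2) · 𝟙(678/2) = 2 · 1 = 2
  d = 3: Id(3) · 𝟙(678/3) = 3 · 1 = 3
  d = 6: Id(6) · 𝟙(678/6) = 6 · 1 = 6
  d = 113: Id(113) · 𝟙(678/113) = 113 · 1 = 113
  d = 226: Id(226) · 𝟙(678/226) = 226 · 1 = 226
  d = 339: Id(339) · 𝟙(678/339) = 339 · 1 = 339
  d = 678: Id(678) · 𝟙(678/678) = 678 · 1 = 678
Summing: (Id * 𝟙)(678) = 1 + 2 + 3 + 6 + 113 + 226 + 339 + 678 = 1368.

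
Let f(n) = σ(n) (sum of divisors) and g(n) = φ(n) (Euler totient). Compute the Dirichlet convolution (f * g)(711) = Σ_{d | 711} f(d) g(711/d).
(σ * φ)(711) = 4266

Divisors of 711: [1, 3, 9, 79, 237, 711]. For each d | 711:
  d = 1: σ(1) · φ(711/1) = 1 · 468 = 468
  d = 3: σ(3) · φ(711/3) = 4 · 156 = 624
  d = 9: σ(9) · φ(711/9) = 13 · 78 = 1014
  d = 79: σ(79) · φ(711/79) = 80 · 6 = 480
  d = 237: σ(237) · φ(711/237) = 320 · 2 = 640
  d = 711: σ(711) · φ(711/711) = 1040 · 1 = 1040
Summing: (σ * φ)(711) = 468 + 624 + 1014 + 480 + 640 + 1040 = 4266.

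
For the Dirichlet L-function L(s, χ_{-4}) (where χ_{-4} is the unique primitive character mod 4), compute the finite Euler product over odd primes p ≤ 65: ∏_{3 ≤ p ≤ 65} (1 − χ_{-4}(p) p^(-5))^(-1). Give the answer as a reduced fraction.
∏ = 478212334295798677259125227573990358291095208018494528428976877948999059062284551009530475199/480056794509206891424767146601704797711651986953735424570384919662551238689346859653136384000

The odd primes p ≤ 65 are [3, 5, 7, 11, 13, 17, 19, 23, 29, 31, 37, 41, 43, 47, 53, 59, 61]. For each, χ(p) = 1 if p ≡ 1 mod 4, χ(p) = −1 if p ≡ 3 mod 4. Taking (1 − χ(p)/p^5)^(-1) = p^5/(p^5 − χ(p)): (1 − (-1)/3^5)^(-1) · (1 − (1)/5^5)^(-1) · (1 − (-1)/7^5)^(-1) · (1 − (-1)/11^5)^(-1) · (1 − (1)/13^5)^(-1) · (1 − (1)/17^5)^(-1) · (1 − (-1)/19^5)^(-1) · (1 − (-1)/23^5)^(-1) · (1 − (1)/29^5)^(-1) · (1 − (-1)/31^5)^(-1) · (1 − (1)/37^5)^(-1) · (1 − (1)/41^5)^(-1) · (1 − (-1)/43^5)^(-1) · (1 − (-1)/47^5)^(-1) · (1 − (1)/53^5)^(-1) · (1 − (-1)/59^5)^(-1) · (1 − (1)/61^5)^(-1) = 478212334295798677259125227573990358291095208018494528428976877948999059062284551009530475199/480056794509206891424767146601704797711651986953735424570384919662551238689346859653136384000.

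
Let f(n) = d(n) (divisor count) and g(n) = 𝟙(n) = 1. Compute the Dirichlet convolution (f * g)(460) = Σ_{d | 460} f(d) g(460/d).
(d * 𝟙)(460) = 54

Divisors of 460: [1, 2, 4, 5, 10, 20, 23, 46, 92, 115, 230, 460]. For each d | 460:
  d = 1: d(1) · 𝟙(460/1) = 1 · 1 = 1
  d = 2: d(2) · 𝟙(460/2) = 2 · 1 = 2
  d = 4: d(4) · 𝟙(460/4) = 3 · 1 = 3
  d = 5: d(5) · 𝟙(460/5) = 2 · 1 = 2
  d = 10: d(10) · 𝟙(460/10) = 4 · 1 = 4
  d = 20: d(20) · 𝟙(460/20) = 6 · 1 = 6
  d = 23: d(23) · 𝟙(460/23) = 2 · 1 = 2
  d = 46: d(46) · 𝟙(460/46) = 4 · 1 = 4
  d = 92: d(92) · 𝟙(460/92) = 6 · 1 = 6
  d = 115: d(115) · 𝟙(460/115) = 4 · 1 = 4
  d = 230: d(230) · 𝟙(460/230) = 8 · 1 = 8
  d = 460: d(460) · 𝟙(460/460) = 12 · 1 = 12
Summing: (d * 𝟙)(460) = 1 + 2 + 3 + 2 + 4 + 6 + 2 + 4 + 6 + 4 + 8 + 12 = 54.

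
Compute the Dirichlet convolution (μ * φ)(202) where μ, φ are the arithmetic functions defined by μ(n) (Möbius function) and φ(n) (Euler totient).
(μ * φ)(202) = 0

Divisors of 202: [1, 2, 101, 202]. For each d | 202:
  d = 1: μ(1) · φ(202/1) = 1 · 100 = 100
  d = 2: μ(2) · φ(202/2) = -1 · 100 = -100
  d = 101: μ(101) · φ(202/101) = -1 · 1 = -1
  d = 202: μ(202) · φ(202/202) = 1 · 1 = 1
Summing: (μ * φ)(202) = 100 + -100 + -1 + 1 = 0.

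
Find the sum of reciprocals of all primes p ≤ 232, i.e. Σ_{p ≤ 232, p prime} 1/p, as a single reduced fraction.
Σ 1/p = 37527519788898476695193360507423991967783840502510585362878348092116031948860199524739442233/19078266889580195013601891820992757757219839668357012055907516904309700014933909014729740190

π(232) = 50, so the primes ≤ 232 are [2, 3, 5, 7, 11, 13, 17, 19, 23, 29, 31, 37, 41, 43, 47, 53, 59, 61, 67, 71, 73, 79, 83, 89, 97, 101, 103, 107, 109, 113, 127, 131, 137, 139, 149, 151, 157, 163, 167, 173, 179, 181, 191, 193, 197, 199, 211, 223, 227, 229]. Summing 1/p over these primes: 37527519788898476695193360507423991967783840502510585362878348092116031948860199524739442233/19078266889580195013601891820992757757219839668357012055907516904309700014933909014729740190 ≈ 1.9670. Mertens estimate ln ln(232) + 0.2615 ≈ 1.9565.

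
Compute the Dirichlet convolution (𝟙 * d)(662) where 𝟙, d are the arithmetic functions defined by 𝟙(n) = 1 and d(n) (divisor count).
(𝟙 * d)(662) = 9

Divisors of 662: [1, 2, 331, 662]. For each d | 662:
  d = 1: 𝟙(1) · d(662/1) = 1 · 4 = 4
  d = 2: 𝟙(2) · d(662/2) = 1 · 2 = 2
  d = 331: 𝟙(331) · d(662/331) = 1 · 2 = 2
  d = 662: 𝟙(662) · d(662/662) = 1 · 1 = 1
Summing: (𝟙 * d)(662) = 4 + 2 + 2 + 1 = 9.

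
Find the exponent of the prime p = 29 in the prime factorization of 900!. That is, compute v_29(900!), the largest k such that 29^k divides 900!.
v_29(900!) = 32

Legendre's formula: v_p(n!) = Σ_{k ≥ 1} ⌊n / p^k⌋. For p = 29, n = 900, the terms are:
  ⌊900/29^1⌋ = ⌊900/29⌋ = 31
  ⌊900/29^2⌋ = ⌊900/841⌋ = 1
(the next term ⌊900/29^3⌋ = 0, terminating the sum). Summing: v_29(900!) = 31 + 1 = 32.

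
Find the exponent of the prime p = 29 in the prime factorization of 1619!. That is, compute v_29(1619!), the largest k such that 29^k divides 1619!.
v_29(1619!) = 56

Legendre's formula: v_p(n!) = Σ_{k ≥ 1} ⌊n / p^k⌋. For p = 29, n = 1619, the terms are:
  ⌊1619/29^1⌋ = ⌊1619/29⌋ = 55
  ⌊1619/29^2⌋ = ⌊1619/841⌋ = 1
(the next term ⌊1619/29^3⌋ = 0, terminating the sum). Summing: v_29(1619!) = 55 + 1 = 56.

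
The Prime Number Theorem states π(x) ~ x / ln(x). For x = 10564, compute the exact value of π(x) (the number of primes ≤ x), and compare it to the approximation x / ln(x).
π(10564) = 1289;  x/ln(x) ≈ 1140.18;  relative error ≈ 11.55%.

Directly count primes up to 10564: π(10564) = 1289. The PNT approximation gives 10564/ln(10564) ≈ 10564/9.26521 ≈ 1140.18. Relative error (π(x) − x/ln(x)) / π(x) ≈ 11.55%; the approximation is known to undercount slightly (Li(x) is a better estimate).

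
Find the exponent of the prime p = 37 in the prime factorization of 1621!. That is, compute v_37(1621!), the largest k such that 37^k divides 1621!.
v_37(1621!) = 44

Legendre's formula: v_p(n!) = Σ_{k ≥ 1} ⌊n / p^k⌋. For p = 37, n = 1621, the terms are:
  ⌊1621/37^1⌋ = ⌊1621/37⌋ = 43
  ⌊1621/37^2⌋ = ⌊1621/1369⌋ = 1
(the next term ⌊1621/37^3⌋ = 0, terminating the sum). Summing: v_37(1621!) = 43 + 1 = 44.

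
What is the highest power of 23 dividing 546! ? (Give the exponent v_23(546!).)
v_23(546!) = 24

Legendre's formula: v_p(n!) = Σ_{k ≥ 1} ⌊n / p^k⌋. For p = 23, n = 546, the terms are:
  ⌊546/23^1⌋ = ⌊546/23⌋ = 23
  ⌊546/23^2⌋ = ⌊546/529⌋ = 1
(the next term ⌊546/23^3⌋ = 0, terminating the sum). Summing: v_23(546!) = 23 + 1 = 24.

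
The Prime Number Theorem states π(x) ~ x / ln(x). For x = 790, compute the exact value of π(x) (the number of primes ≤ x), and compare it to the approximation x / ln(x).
π(790) = 138;  x/ln(x) ≈ 118.40;  relative error ≈ 14.20%.

Directly count primes up to 790: π(790) = 138. The PNT approximation gives 790/ln(790) ≈ 790/6.67203 ≈ 118.40. Relative error (π(x) − x/ln(x)) / π(x) ≈ 14.20%; the approximation is known to undercount slightly (Li(x) is a better estimate).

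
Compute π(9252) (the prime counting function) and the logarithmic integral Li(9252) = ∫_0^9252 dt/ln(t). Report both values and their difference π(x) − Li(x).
π(9252) = 1146;  Li(9252) ≈ 1164.58;  π(x) − Li(x) ≈ -18.58.

Direct count of primes ≤ 9252 gives π(9252) = 1146. Numerical evaluation of the logarithmic integral gives Li(9252) ≈ 1164.58. The difference π(x) − Li(x) ≈ -18.58 is typically negative for small/moderate x (Li(x) overestimates), though Littlewood's theorem shows this sign changes infinitely often.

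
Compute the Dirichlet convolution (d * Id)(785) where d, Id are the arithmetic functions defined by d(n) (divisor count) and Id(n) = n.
(d * Id)(785) = 1113

Divisors of 785: [1, 5, 157, 785]. For each d | 785:
  d = 1: d(1) · Id(785/1) = 1 · 785 = 785
  d = 5: d(5) · Id(785/5) = 2 · 157 = 314
  d = 157: d(157) · Id(785/157) = 2 · 5 = 10
  d = 785: d(785) · Id(785/785) = 4 · 1 = 4
Summing: (d * Id)(785) = 785 + 314 + 10 + 4 = 1113.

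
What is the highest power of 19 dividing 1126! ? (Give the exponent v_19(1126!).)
v_19(1126!) = 62

Legendre's formula: v_p(n!) = Σ_{k ≥ 1} ⌊n / p^k⌋. For p = 19, n = 1126, the terms are:
  ⌊1126/19^1⌋ = ⌊1126/19⌋ = 59
  ⌊1126/19^2⌋ = ⌊1126/361⌋ = 3
(the next term ⌊1126/19^3⌋ = 0, terminating the sum). Summing: v_19(1126!) = 59 + 3 = 62.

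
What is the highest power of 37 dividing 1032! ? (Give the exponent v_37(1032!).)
v_37(1032!) = 27

Legendre's formula: v_p(n!) = Σ_{k ≥ 1} ⌊n / p^k⌋. For p = 37, n = 1032, the terms are:
  ⌊1032/37^1⌋ = ⌊1032/37⌋ = 27
(the next term ⌊1032/37^2⌋ = 0, terminating the sum). Summing: v_37(1032!) = 27 = 27.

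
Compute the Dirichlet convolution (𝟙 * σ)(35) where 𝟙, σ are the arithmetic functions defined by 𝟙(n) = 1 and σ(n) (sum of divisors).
(𝟙 * σ)(35) = 63

Divisors of 35: [1, 5, 7, 35]. For each d | 35:
  d = 1: 𝟙(1) · σ(35/1) = 1 · 48 = 48
  d = 5: 𝟙(5) · σ(35/5) = 1 · 8 = 8
  d = 7: 𝟙(7) · σ(35/7) = 1 · 6 = 6
  d = 35: 𝟙(35) · σ(35/35) = 1 · 1 = 1
Summing: (𝟙 * σ)(35) = 48 + 8 + 6 + 1 = 63.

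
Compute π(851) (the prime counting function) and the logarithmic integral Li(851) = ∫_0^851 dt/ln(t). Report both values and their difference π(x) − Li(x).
π(851) = 146;  Li(851) ≈ 155.79;  π(x) − Li(x) ≈ -9.79.

Direct count of primes ≤ 851 gives π(851) = 146. Numerical evaluation of the logarithmic integral gives Li(851) ≈ 155.79. The difference π(x) − Li(x) ≈ -9.79 is typically negative for small/moderate x (Li(x) overestimates), though Littlewood's theorem shows this sign changes infinitely often.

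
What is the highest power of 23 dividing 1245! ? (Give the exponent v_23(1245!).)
v_23(1245!) = 56

Legendre's formula: v_p(n!) = Σ_{k ≥ 1} ⌊n / p^k⌋. For p = 23, n = 1245, the terms are:
  ⌊1245/23^1⌋ = ⌊1245/23⌋ = 54
  ⌊1245/23^2⌋ = ⌊1245/529⌋ = 2
(the next term ⌊1245/23^3⌋ = 0, terminating the sum). Summing: v_23(1245!) = 54 + 2 = 56.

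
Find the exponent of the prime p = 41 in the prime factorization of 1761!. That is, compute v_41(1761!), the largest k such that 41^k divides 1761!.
v_41(1761!) = 43

Legendre's formula: v_p(n!) = Σ_{k ≥ 1} ⌊n / p^k⌋. For p = 41, n = 1761, the terms are:
  ⌊1761/41^1⌋ = ⌊1761/41⌋ = 42
  ⌊1761/41^2⌋ = ⌊1761/1681⌋ = 1
(the next term ⌊1761/41^3⌋ = 0, terminating the sum). Summing: v_41(1761!) = 42 + 1 = 43.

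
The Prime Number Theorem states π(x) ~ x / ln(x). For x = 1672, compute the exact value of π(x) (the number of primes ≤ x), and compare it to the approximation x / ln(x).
π(1672) = 263;  x/ln(x) ≈ 225.28;  relative error ≈ 14.34%.

Directly count primes up to 1672: π(1672) = 263. The PNT approximation gives 1672/ln(1672) ≈ 1672/7.42178 ≈ 225.28. Relative error (π(x) − x/ln(x)) / π(x) ≈ 14.34%; the approximation is known to undercount slightly (Li(x) is a better estimate).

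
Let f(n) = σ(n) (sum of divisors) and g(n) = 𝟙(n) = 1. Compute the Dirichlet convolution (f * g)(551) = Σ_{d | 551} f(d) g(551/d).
(σ * 𝟙)(551) = 651

Divisors of 551: [1, 19, 29, 551]. For each d | 551:
  d = 1: σ(1) · 𝟙(551/1) = 1 · 1 = 1
  d = 19: σ(19) · 𝟙(551/19) = 20 · 1 = 20
  d = 29: σ(29) · 𝟙(551/29) = 30 · 1 = 30
  d = 551: σ(551) · 𝟙(551/551) = 600 · 1 = 600
Summing: (σ * 𝟙)(551) = 1 + 20 + 30 + 600 = 651.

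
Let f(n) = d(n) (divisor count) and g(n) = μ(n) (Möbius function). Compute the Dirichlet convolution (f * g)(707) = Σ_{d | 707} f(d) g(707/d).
(d * μ)(707) = 1

Divisors of 707: [1, 7, 101, 707]. For each d | 707:
  d = 1: d(1) · μ(707/1) = 1 · 1 = 1
  d = 7: d(7) · μ(707/7) = 2 · -1 = -2
  d = 101: d(101) · μ(707/101) = 2 · -1 = -2
  d = 707: d(707) · μ(707/707) = 4 · 1 = 4
Summing: (d * μ)(707) = 1 + -2 + -2 + 4 = 1.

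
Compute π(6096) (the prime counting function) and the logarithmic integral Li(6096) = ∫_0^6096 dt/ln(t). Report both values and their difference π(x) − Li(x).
π(6096) = 795;  Li(6096) ≈ 811.44;  π(x) − Li(x) ≈ -16.44.

Direct count of primes ≤ 6096 gives π(6096) = 795. Numerical evaluation of the logarithmic integral gives Li(6096) ≈ 811.44. The difference π(x) − Li(x) ≈ -16.44 is typically negative for small/moderate x (Li(x) overestimates), though Littlewood's theorem shows this sign changes infinitely often.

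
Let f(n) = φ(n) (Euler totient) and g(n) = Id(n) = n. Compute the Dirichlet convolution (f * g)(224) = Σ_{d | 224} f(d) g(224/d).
(φ * Id)(224) = 1456

Divisors of 224: [1, 2, 4, 7, 8, 14, 16, 28, 32, 56, 112, 224]. For each d | 224:
  d = 1: φ(1) · Id(224/1) = 1 · 224 = 224
  d = 2: φ(2) · Id(224/2) = 1 · 112 = 112
  d = 4: φ(4) · Id(224/4) = 2 · 56 = 112
  d = 7: φ(7) · Id(224/7) = 6 · 32 = 192
  d = 8: φ(8) · Id(224/8) = 4 · 28 = 112
  d = 14: φ(14) · Id(224/14) = 6 · 16 = 96
  d = 16: φ(16) · Id(224/16) = 8 · 14 = 112
  d = 28: φ(28) · Id(224/28) = 12 · 8 = 96
  d = 32: φ(32) · Id(224/32) = 16 · 7 = 112
  d = 56: φ(56) · Id(224/56) = 24 · 4 = 96
  d = 112: φ(112) · Id(224/112) = 48 · 2 = 96
  d = 224: φ(224) · Id(224/224) = 96 · 1 = 96
Summing: (φ * Id)(224) = 224 + 112 + 112 + 192 + 112 + 96 + 112 + 96 + 112 + 96 + 96 + 96 = 1456.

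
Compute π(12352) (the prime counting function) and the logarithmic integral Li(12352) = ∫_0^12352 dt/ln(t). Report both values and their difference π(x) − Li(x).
π(12352) = 1475;  Li(12352) ≈ 1498.52;  π(x) − Li(x) ≈ -23.52.

Direct count of primes ≤ 12352 gives π(12352) = 1475. Numerical evaluation of the logarithmic integral gives Li(12352) ≈ 1498.52. The difference π(x) − Li(x) ≈ -23.52 is typically negative for small/moderate x (Li(x) overestimates), though Littlewood's theorem shows this sign changes infinitely often.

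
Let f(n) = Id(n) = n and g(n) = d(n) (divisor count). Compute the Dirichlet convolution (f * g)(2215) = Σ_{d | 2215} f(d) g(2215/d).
(Id * d)(2215) = 3115

Divisors of 2215: [1, 5, 443, 2215]. For each d | 2215:
  d = 1: Id(1) · d(2215/1) = 1 · 4 = 4
  d = 5: Id(5) · d(2215/5) = 5 · 2 = 10
  d = 443: Id(443) · d(2215/443) = 443 · 2 = 886
  d = 2215: Id(2215) · d(2215/2215) = 2215 · 1 = 2215
Summing: (Id * d)(2215) = 4 + 10 + 886 + 2215 = 3115.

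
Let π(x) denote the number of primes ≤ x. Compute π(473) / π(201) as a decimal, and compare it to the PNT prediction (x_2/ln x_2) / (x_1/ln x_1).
π(473)/π(201) = 91/46 ≈ 1.9783;  PNT prediction ≈ 2.0263.

π(201) = 46 and π(473) = 91, so π(473)/π(201) ≈ 1.9783. The PNT-predicted ratio is (473/ln(473)) / (201/ln(201)) ≈ 2.0263. The two agree to within a few percent, as expected.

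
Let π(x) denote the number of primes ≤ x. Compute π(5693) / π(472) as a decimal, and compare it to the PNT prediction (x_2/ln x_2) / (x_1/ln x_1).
π(5693)/π(472) = 750/91 ≈ 8.2418;  PNT prediction ≈ 8.5882.

π(472) = 91 and π(5693) = 750, so π(5693)/π(472) ≈ 8.2418. The PNT-predicted ratio is (5693/ln(5693)) / (472/ln(472)) ≈ 8.5882. The two agree to within a few percent, as expected.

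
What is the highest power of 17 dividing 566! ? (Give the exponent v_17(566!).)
v_17(566!) = 34

Legendre's formula: v_p(n!) = Σ_{k ≥ 1} ⌊n / p^k⌋. For p = 17, n = 566, the terms are:
  ⌊566/17^1⌋ = ⌊566/17⌋ = 33
  ⌊566/17^2⌋ = ⌊566/289⌋ = 1
(the next term ⌊566/17^3⌋ = 0, terminating the sum). Summing: v_17(566!) = 33 + 1 = 34.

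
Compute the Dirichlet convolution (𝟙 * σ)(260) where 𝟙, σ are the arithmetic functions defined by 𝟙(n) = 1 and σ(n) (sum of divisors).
(𝟙 * σ)(260) = 1155

Divisors of 260: [1, 2, 4, 5, 10, 13, 20, 26, 52, 65, 130, 260]. For each d | 260:
  d = 1: 𝟙(1) · σ(260/1) = 1 · 588 = 588
  d = 2: 𝟙(2) · σ(260/2) = 1 · 252 = 252
  d = 4: 𝟙(4) · σ(260/4) = 1 · 84 = 84
  d = 5: 𝟙(5) · σ(260/5) = 1 · 98 = 98
  d = 10: 𝟙(10) · σ(260/10) = 1 · 42 = 42
  d = 13: 𝟙(13) · σ(260/13) = 1 · 42 = 42
  d = 20: 𝟙(20) · σ(260/20) = 1 · 14 = 14
  d = 26: 𝟙(26) · σ(260/26) = 1 · 18 = 18
  d = 52: 𝟙(52) · σ(260/52) = 1 · 6 = 6
  d = 65: 𝟙(65) · σ(260/65) = 1 · 7 = 7
  d = 130: 𝟙(130) · σ(260/130) = 1 · 3 = 3
  d = 260: 𝟙(260) · σ(260/260) = 1 · 1 = 1
Summing: (𝟙 * σ)(260) = 588 + 252 + 84 + 98 + 42 + 42 + 14 + 18 + 6 + 7 + 3 + 1 = 1155.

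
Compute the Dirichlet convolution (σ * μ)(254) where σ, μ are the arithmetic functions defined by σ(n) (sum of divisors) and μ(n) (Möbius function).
(σ * μ)(254) = 254

Divisors of 254: [1, 2, 127, 254]. For each d | 254:
  d = 1: σ(1) · μ(254/1) = 1 · 1 = 1
  d = 2: σ(2) · μ(254/2) = 3 · -1 = -3
  d = 127: σ(127) · μ(254/127) = 128 · -1 = -128
  d = 254: σ(254) · μ(254/254) = 384 · 1 = 384
Summing: (σ * μ)(254) = 1 + -3 + -128 + 384 = 254.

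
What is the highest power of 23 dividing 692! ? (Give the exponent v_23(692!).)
v_23(692!) = 31

Legendre's formula: v_p(n!) = Σ_{k ≥ 1} ⌊n / p^k⌋. For p = 23, n = 692, the terms are:
  ⌊692/23^1⌋ = ⌊692/23⌋ = 30
  ⌊692/23^2⌋ = ⌊692/529⌋ = 1
(the next term ⌊692/23^3⌋ = 0, terminating the sum). Summing: v_23(692!) = 30 + 1 = 31.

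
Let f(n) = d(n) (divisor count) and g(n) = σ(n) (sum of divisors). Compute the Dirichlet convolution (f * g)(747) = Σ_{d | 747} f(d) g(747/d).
(d * σ)(747) = 2064

Divisors of 747: [1, 3, 9, 83, 249, 747]. For each d | 747:
  d = 1: d(1) · σ(747/1) = 1 · 1092 = 1092
  d = 3: d(3) · σ(747/3) = 2 · 336 = 672
  d = 9: d(9) · σ(747/9) = 3 · 84 = 252
  d = 83: d(83) · σ(747/83) = 2 · 13 = 26
  d = 249: d(249) · σ(747/249) = 4 · 4 = 16
  d = 747: d(747) · σ(747/747) = 6 · 1 = 6
Summing: (d * σ)(747) = 1092 + 672 + 252 + 26 + 16 + 6 = 2064.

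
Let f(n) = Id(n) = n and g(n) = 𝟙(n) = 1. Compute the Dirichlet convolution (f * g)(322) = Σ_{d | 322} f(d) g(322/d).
(Id * 𝟙)(322) = 576

Divisors of 322: [1, 2, 7, 14, 23, 46, 161, 322]. For each d | 322:
  d = 1: Id(1) · 𝟙(322/1) = 1 · 1 = 1
  d = 2: Id(2) · 𝟙(322/2) = 2 · 1 = 2
  d = 7: Id(7) · 𝟙(322/7) = 7 · 1 = 7
  d = 14: Id(14) · 𝟙(322/14) = 14 · 1 = 14
  d = 23: Id(23) · 𝟙(322/23) = 23 · 1 = 23
  d = 46: Id(46) · 𝟙(322/46) = 46 · 1 = 46
  d = 161: Id(161) · 𝟙(322/161) = 161 · 1 = 161
  d = 322: Id(322) · 𝟙(322/322) = 322 · 1 = 322
Summing: (Id * 𝟙)(322) = 1 + 2 + 7 + 14 + 23 + 46 + 161 + 322 = 576.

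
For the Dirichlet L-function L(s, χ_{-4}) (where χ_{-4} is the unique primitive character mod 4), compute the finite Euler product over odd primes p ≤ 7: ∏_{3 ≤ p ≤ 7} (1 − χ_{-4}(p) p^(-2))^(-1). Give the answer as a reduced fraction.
∏ = 147/160

The odd primes p ≤ 7 are [3, 5, 7]. For each, χ(p) = 1 if p ≡ 1 mod 4, χ(p) = −1 if p ≡ 3 mod 4. Taking (1 − χ(p)/p^2)^(-1) = p^2/(p^2 − χ(p)): (1 − (-1)/3^2)^(-1) · (1 − (1)/5^2)^(-1) · (1 − (-1)/7^2)^(-1) = 147/160.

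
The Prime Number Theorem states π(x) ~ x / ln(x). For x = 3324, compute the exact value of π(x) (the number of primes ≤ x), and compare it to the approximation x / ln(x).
π(3324) = 468;  x/ln(x) ≈ 409.92;  relative error ≈ 12.41%.

Directly count primes up to 3324: π(3324) = 468. The PNT approximation gives 3324/ln(3324) ≈ 3324/8.10892 ≈ 409.92. Relative error (π(x) − x/ln(x)) / π(x) ≈ 12.41%; the approximation is known to undercount slightly (Li(x) is a better estimate).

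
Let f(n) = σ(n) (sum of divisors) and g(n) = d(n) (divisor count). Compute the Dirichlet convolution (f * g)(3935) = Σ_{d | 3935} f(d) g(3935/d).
(σ * d)(3935) = 6320

Divisors of 3935: [1, 5, 787, 3935]. For each d | 3935:
  d = 1: σ(1) · d(3935/1) = 1 · 4 = 4
  d = 5: σ(5) · d(3935/5) = 6 · 2 = 12
  d = 787: σ(787) · d(3935/787) = 788 · 2 = 1576
  d = 3935: σ(3935) · d(3935/3935) = 4728 · 1 = 4728
Summing: (σ * d)(3935) = 4 + 12 + 1576 + 4728 = 6320.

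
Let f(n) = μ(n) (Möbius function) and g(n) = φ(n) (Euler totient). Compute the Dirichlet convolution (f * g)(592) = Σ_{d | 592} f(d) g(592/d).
(μ * φ)(592) = 140

Divisors of 592: [1, 2, 4, 8, 16, 37, 74, 148, 296, 592]. For each d | 592:
  d = 1: μ(1) · φ(592/1) = 1 · 288 = 288
  d = 2: μ(2) · φ(592/2) = -1 · 144 = -144
  d = 4: μ(4) · φ(592/4) = 0 · 72 = 0
  d = 8: μ(8) · φ(592/8) = 0 · 36 = 0
  d = 16: μ(16) · φ(592/16) = 0 · 36 = 0
  d = 37: μ(37) · φ(592/37) = -1 · 8 = -8
  d = 74: μ(74) · φ(592/74) = 1 · 4 = 4
  d = 148: μ(148) · φ(592/148) = 0 · 2 = 0
  d = 296: μ(296) · φ(592/296) = 0 · 1 = 0
  d = 592: μ(592) · φ(592/592) = 0 · 1 = 0
Summing: (μ * φ)(592) = 288 + -144 + 0 + 0 + 0 + -8 + 4 + 0 + 0 + 0 = 140.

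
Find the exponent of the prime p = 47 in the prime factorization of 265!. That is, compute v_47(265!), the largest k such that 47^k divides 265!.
v_47(265!) = 5

Legendre's formula: v_p(n!) = Σ_{k ≥ 1} ⌊n / p^k⌋. For p = 47, n = 265, the terms are:
  ⌊265/47^1⌋ = ⌊265/47⌋ = 5
(the next term ⌊265/47^2⌋ = 0, terminating the sum). Summing: v_47(265!) = 5 = 5.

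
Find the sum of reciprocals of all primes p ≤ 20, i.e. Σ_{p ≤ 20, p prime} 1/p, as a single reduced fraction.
Σ 1/p = 14117683/9699690

π(20) = 8, so the primes ≤ 20 are [2, 3, 5, 7, 11, 13, 17, 19]. Summing 1/p over these primes: 14117683/9699690 ≈ 1.4555. Mertens estimate ln ln(20) + 0.2615 ≈ 1.3587.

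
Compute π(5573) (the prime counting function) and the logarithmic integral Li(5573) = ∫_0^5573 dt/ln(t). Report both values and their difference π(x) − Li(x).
π(5573) = 736;  Li(5573) ≈ 751.12;  π(x) − Li(x) ≈ -15.12.

Direct count of primes ≤ 5573 gives π(5573) = 736. Numerical evaluation of the logarithmic integral gives Li(5573) ≈ 751.12. The difference π(x) − Li(x) ≈ -15.12 is typically negative for small/moderate x (Li(x) overestimates), though Littlewood's theorem shows this sign changes infinitely often.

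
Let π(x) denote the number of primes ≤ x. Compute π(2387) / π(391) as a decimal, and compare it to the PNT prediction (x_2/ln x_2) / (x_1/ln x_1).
π(2387)/π(391) = 354/77 ≈ 4.5974;  PNT prediction ≈ 4.6849.

π(391) = 77 and π(2387) = 354, so π(2387)/π(391) ≈ 4.5974. The PNT-predicted ratio is (2387/ln(2387)) / (391/ln(391)) ≈ 4.6849. The two agree to within a few percent, as expected.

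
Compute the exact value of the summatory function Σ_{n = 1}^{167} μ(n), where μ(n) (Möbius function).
Σ_{n ≤ 167} μ(n) = -1

Compute μ(n) for each 1 ≤ n ≤ 167: μ(1) = 1, μ(2) = -1, μ(3) = -1, μ(4) = 0, μ(5) = -1, μ(6) = 1, μ(7) = -1, μ(8) = 0, μ(9) = 0, μ(10) = 1, μ(11) = -1, μ(12) = 0, μ(13) = -1, μ(14) = 1, μ(15) = 1, μ(16) = 0, μ(17) = -1, μ(18) = 0, μ(19) = -1, μ(20) = 0, μ(21) = 1, μ(22) = 1, μ(23) = -1, μ(24) = 0, μ(25) = 0, μ(26) = 1, μ(27) = 0, μ(28) = 0, μ(29) = -1, μ(30) = -1, μ(31) = -1, μ(32) = 0, μ(33) = 1, μ(34) = 1, μ(35) = 1, μ(36) = 0, μ(37) = -1, μ(38) = 1, μ(39) = 1, μ(40) = 0, μ(41) = -1, μ(42) = -1, μ(43) = -1, μ(44) = 0, μ(45) = 0, μ(46) = 1, μ(47) = -1, μ(48) = 0, μ(49) = 0, μ(50) = 0, μ(51) = 1, μ(52) = 0, μ(53) = -1, μ(54) = 0, μ(55) = 1, μ(56) = 0, μ(57) = 1, μ(58) = 1, μ(59) = -1, μ(60) = 0, μ(61) = -1, μ(62) = 1, μ(63) = 0, μ(64) = 0, μ(65) = 1, μ(66) = -1, μ(67) = -1, μ(68) = 0, μ(69) = 1, μ(70) = -1, μ(71) = -1, μ(72) = 0, μ(73) = -1, μ(74) = 1, μ(75) = 0, μ(76) = 0, μ(77) = 1, μ(78) = -1, μ(79) = -1, μ(80) = 0, μ(81) = 0, μ(82) = 1, μ(83) = -1, μ(84) = 0, μ(85) = 1, μ(86) = 1, μ(87) = 1, μ(88) = 0, μ(89) = -1, μ(90) = 0, μ(91) = 1, μ(92) = 0, μ(93) = 1, μ(94) = 1, μ(95) = 1, μ(96) = 0, μ(97) = -1, μ(98) = 0, μ(99) = 0, μ(100) = 0, μ(101) = -1, μ(102) = -1, μ(103) = -1, μ(104) = 0, μ(105) = -1, μ(106) = 1, μ(107) = -1, μ(108) = 0, μ(109) = -1, μ(110) = -1, μ(111) = 1, μ(112) = 0, μ(113) = -1, μ(114) = -1, μ(115) = 1, μ(116) = 0, μ(117) = 0, μ(118) = 1, μ(119) = 1, μ(120) = 0, μ(121) = 0, μ(122) = 1, μ(123) = 1, μ(124) = 0, μ(125) = 0, μ(126) = 0, μ(127) = -1, μ(128) = 0, μ(129) = 1, μ(130) = -1, μ(131) = -1, μ(132) = 0, μ(133) = 1, μ(134) = 1, μ(135) = 0, μ(136) = 0, μ(137) = -1, μ(138) = -1, μ(139) = -1, μ(140) = 0, μ(141) = 1, μ(142) = 1, μ(143) = 1, μ(144) = 0, μ(145) = 1, μ(146) = 1, μ(147) = 0, μ(148) = 0, μ(149) = -1, μ(150) = 0, μ(151) = -1, μ(152) = 0, μ(153) = 0, μ(154) = -1, μ(155) = 1, μ(156) = 0, μ(157) = -1, μ(158) = 1, μ(159) = 1, μ(160) = 0, μ(161) = 1, μ(162) = 0, μ(163) = -1, μ(164) = 0, μ(165) = -1, μ(166) = 1, μ(167) = -1. Summing all 167 values: -1. (Mertens function M(x) = Σ_{n ≤ x} μ(n); on average M(x) should be small (PNT ⟺ M(x) = o(x)).)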